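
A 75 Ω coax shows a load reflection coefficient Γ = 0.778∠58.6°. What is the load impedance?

Z_L = Z_0·(1 + Γ)/(1 − Γ) = 75·(1.41 + j0.664)/(0.595 − j0.664)

Z_L ≈ 37.3 + j125 Ω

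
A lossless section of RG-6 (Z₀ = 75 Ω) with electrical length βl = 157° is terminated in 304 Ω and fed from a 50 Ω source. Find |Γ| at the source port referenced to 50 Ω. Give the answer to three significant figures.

tan(βl) = -0.424
Z_in = Z_0·(Z_L + jZ_0·tanβl)/(Z_0 + jZ_L·tanβl) = 90.6 + j124 Ω
Γ_s = (Z_in − Z_s)/(Z_in + Z_s) = (40.6 + j124)/(141 + j124), |Γ_s| = 0.696

|Γ| ≈ 0.696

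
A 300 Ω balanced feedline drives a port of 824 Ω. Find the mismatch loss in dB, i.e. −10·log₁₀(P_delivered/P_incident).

mismatch loss ≈ 1.06 dB

Γ = (824 − 300)/(824 + 300) = 0.466
|Γ|² = 0.217, so P_del/P_inc = 1 − |Γ|² = 0.783
ML = −10·log₁₀(1 − |Γ|²)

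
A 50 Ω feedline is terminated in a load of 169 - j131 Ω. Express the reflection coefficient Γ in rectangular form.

Γ = (Z_L − Z_0)/(Z_L + Z_0) = (119 − j131)/(219 − j131)

Γ ≈ 0.664 − j0.201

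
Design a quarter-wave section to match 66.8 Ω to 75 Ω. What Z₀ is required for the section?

Z_qwt = √(Z_0·R_L) = √(75 × 66.8) = √5010

Z_qwt ≈ 70.8 Ω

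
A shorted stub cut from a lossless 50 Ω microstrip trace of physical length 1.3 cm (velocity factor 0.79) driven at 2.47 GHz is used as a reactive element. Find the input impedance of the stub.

Z_in ≈ +j57.1 Ω

λ = v/f = 0.79·c / 2.47 GHz = 0.096 m
βl = 2π·l/λ = 2π × 0.135 = 48.8°
tan(βl) = 1.14
For a shorted stub, Z_in = jZ_0·tan(βl)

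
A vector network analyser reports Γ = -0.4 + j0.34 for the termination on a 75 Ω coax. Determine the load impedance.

Z_L = Z_0·(1 + Γ)/(1 − Γ) = 75·(0.6 + j0.34)/(1.4 − j0.34)

Z_L ≈ 26.2 + j24.6 Ω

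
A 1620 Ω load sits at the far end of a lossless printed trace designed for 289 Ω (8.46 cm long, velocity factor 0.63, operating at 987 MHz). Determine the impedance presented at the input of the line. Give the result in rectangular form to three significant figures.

Z_in ≈ 331 + j600 Ω

λ = v/f = 0.63·c / 987 MHz = 0.191 m
βl = 2π·l/λ = 2π × 0.442 = 159°
tan(βl) = tan(159°) = -0.383
Z_in = Z_0·(Z_L + jZ_0·tanβl)/(Z_0 + jZ_L·tanβl)
     = 289·(1620 − j111)/(289 − j620)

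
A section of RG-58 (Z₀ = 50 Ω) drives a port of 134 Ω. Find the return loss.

Γ = (134 − 50)/(134 + 50) = 0.457
RL = −20·log₁₀|Γ| = −20·log₁₀(0.457)

RL ≈ 6.81 dB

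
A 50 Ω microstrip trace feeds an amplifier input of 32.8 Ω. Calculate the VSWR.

Γ = (32.8 − 50)/(32.8 + 50) = -0.208
VSWR = (1 + 0.208)/(1 − 0.208)

VSWR ≈ 1.52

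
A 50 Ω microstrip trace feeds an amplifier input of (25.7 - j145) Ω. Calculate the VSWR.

VSWR ≈ 18.8

Γ = (Z_L − Z_0)/(Z_L + Z_0) = (-24.3 − j145)/(75.7 − j145)
|Γ| = 147/164 = 0.899
VSWR = (1 + |Γ|)/(1 − |Γ|) = 1.9/0.101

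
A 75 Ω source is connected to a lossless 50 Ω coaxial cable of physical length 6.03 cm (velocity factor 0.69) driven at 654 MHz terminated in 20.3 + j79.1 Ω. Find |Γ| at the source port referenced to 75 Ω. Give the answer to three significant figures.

|Γ| ≈ 0.794

λ = v/f = 0.69·c / 654 MHz = 0.317 m
βl = 2π·l/λ = 2π × 0.191 = 68.6°
tan(βl) = 2.55
Z_in = Z_0·(Z_L + jZ_0·tanβl)/(Z_0 + jZ_L·tanβl) = 14.8 − j63 Ω
Γ_s = (Z_in − Z_s)/(Z_in + Z_s) = (-60.2 − j63)/(89.8 − j63), |Γ_s| = 0.794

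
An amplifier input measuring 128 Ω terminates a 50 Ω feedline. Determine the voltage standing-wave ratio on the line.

VSWR ≈ 2.56

Γ = (128 − 50)/(128 + 50) = 0.438
VSWR = (1 + 0.438)/(1 − 0.438)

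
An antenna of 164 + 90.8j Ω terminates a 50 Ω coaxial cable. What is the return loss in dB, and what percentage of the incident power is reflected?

RL ≈ 4.06 dB; 39.3% of incident power reflected

Γ = (114 + j90.8)/(214 + j90.8), |Γ| = 0.627
RL = −20·log₁₀(0.627) = 4.06 dB
P_refl/P_inc = |Γ|² = 0.393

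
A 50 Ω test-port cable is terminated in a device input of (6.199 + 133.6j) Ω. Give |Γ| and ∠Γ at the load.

Γ = (Z_L − Z_0)/(Z_L + Z_0) = (-43.8 + j133.6)/(56.2 + j133.6)
|Γ| = 141/145 = 0.97

Γ ≈ 0.97 ∠ 41°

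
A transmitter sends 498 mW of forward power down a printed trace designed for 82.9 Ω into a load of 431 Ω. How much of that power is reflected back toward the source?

Γ = (431 − 82.9)/(431 + 82.9) = 0.677
|Γ|² = 0.459
P_refl = |Γ|²·P_inc = 228 mW, P_del = (1 − |Γ|²)·P_inc = 270 mW

P_reflected ≈ 228 mW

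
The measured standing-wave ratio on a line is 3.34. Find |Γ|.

|Γ| ≈ 0.539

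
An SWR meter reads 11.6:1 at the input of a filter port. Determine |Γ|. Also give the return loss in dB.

|Γ| = (S − 1)/(S + 1) = (11.6 − 1)/(11.6 + 1) = 10.6/12.6
RL = −20·log₁₀|Γ| = −20·log₁₀(0.841)

|Γ| ≈ 0.841; return loss ≈ 1.5 dB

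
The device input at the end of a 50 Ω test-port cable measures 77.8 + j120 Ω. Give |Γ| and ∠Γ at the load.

Γ = (Z_L − Z_0)/(Z_L + Z_0) = (27.8 + j120)/(127.8 + j120)
|Γ| = 123/175 = 0.703

Γ ≈ 0.703 ∠ 33.8°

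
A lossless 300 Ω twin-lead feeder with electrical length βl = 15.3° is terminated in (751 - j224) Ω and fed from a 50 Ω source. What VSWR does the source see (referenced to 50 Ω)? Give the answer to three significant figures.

VSWR ≈ 14.5

tan(βl) = 0.274
Z_in = Z_0·(Z_L + jZ_0·tanβl)/(Z_0 + jZ_L·tanβl) = 421 − j357 Ω
Γ_s = (Z_in − Z_s)/(Z_in + Z_s) = (371 − j357)/(471 − j357), |Γ_s| = 0.871
VSWR = (1 + |Γ_s|)/(1 − |Γ_s|)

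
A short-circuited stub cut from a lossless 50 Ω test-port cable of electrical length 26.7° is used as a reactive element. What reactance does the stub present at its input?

tan(βl) = 0.503
For a short-circuited stub, Z_in = jZ_0·tan(βl)

X_in ≈ 25.1 Ω (inductive)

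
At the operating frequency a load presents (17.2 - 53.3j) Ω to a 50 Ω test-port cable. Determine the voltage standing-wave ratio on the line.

VSWR ≈ 6.4

Γ = (Z_L − Z_0)/(Z_L + Z_0) = (-32.8 − j53.3)/(67.2 − j53.3)
|Γ| = 62.6/85.8 = 0.73
VSWR = (1 + |Γ|)/(1 − |Γ|) = 1.73/0.27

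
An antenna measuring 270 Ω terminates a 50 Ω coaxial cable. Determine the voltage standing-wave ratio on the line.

VSWR ≈ 5.4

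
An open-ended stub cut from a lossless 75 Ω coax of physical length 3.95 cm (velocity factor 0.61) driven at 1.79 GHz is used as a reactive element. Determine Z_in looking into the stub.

Z_in ≈ +j86.6 Ω

λ = v/f = 0.61·c / 1.79 GHz = 0.102 m
βl = 2π·l/λ = 2π × 0.386 = 139°
tan(βl) = -0.866
For an open-ended stub, Z_in = −jZ_0·cot(βl) = −jZ_0/tan(βl)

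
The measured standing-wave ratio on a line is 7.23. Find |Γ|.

|Γ| ≈ 0.757

|Γ| = (S − 1)/(S + 1) = (7.23 − 1)/(7.23 + 1) = 6.23/8.23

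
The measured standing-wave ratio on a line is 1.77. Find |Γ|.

|Γ| ≈ 0.278

|Γ| = (S − 1)/(S + 1) = (1.77 − 1)/(1.77 + 1) = 0.77/2.77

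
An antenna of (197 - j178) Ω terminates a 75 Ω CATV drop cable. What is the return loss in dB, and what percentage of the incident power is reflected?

Γ = (122 − j178)/(272 − j178), |Γ| = 0.664
RL = −20·log₁₀(0.664) = 3.56 dB
P_refl/P_inc = |Γ|² = 0.441

RL ≈ 3.56 dB; 44.1% of incident power reflected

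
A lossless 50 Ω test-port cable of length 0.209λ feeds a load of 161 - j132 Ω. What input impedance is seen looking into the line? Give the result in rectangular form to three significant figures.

Z_in ≈ 9.16 − j4.91 Ω

βl = 2π × 0.209 = 75.2°
tan(βl) = tan(75.2°) = 3.8
Z_in = Z_0·(Z_L + jZ_0·tanβl)/(Z_0 + jZ_L·tanβl)
     = 50·(161 + j57.8)/(551 + j611)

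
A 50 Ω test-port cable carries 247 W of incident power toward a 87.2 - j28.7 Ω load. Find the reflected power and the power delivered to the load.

|Γ| = |(37.2 − j28.7)/(137.2 − j28.7)| = 0.335
|Γ|² = 0.112
P_refl = |Γ|²·P_inc = 27.8 W, P_del = (1 − |Γ|²)·P_inc = 219 W

P_reflected ≈ 27.8 W; P_delivered ≈ 219 W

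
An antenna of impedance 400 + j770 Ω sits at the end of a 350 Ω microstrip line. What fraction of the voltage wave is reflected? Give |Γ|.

Γ = (Z_L − Z_0)/(Z_L + Z_0) = (50 + j770)/(750 + j770)
|Γ| = 772/1070

|Γ| ≈ 0.718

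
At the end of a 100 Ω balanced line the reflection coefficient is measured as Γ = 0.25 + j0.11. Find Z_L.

Z_L = Z_0·(1 + Γ)/(1 − Γ) = 100·(1.25 + j0.11)/(0.75 − j0.11)

Z_L ≈ 161 + j38.3 Ω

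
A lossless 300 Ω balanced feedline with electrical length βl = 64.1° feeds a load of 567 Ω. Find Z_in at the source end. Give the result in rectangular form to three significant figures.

tan(βl) = tan(64.1°) = 2.06
Z_in = Z_0·(Z_L + jZ_0·tanβl)/(Z_0 + jZ_L·tanβl)
     = 300·(567 + j618)/(300 + j1170)

Z_in ≈ 184 − j98.4 Ω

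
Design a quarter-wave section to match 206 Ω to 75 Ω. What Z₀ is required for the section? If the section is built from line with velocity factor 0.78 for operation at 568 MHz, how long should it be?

Z_qwt = √(Z_0·R_L) = √(75 × 206) = √15450
λ = 0.78·c/f = 0.412 m, so l = λ/4 = 0.103 m

Z_qwt ≈ 124 Ω; length ≈ 10.3 cm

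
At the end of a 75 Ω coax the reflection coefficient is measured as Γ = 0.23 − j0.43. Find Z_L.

Z_L = Z_0·(1 + Γ)/(1 − Γ) = 75·(1.23 − j0.43)/(0.77 + j0.43)

Z_L ≈ 73.5 − j82.9 Ω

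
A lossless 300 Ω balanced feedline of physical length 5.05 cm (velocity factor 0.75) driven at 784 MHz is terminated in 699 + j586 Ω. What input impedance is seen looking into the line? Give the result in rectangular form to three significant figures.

λ = v/f = 0.75·c / 784 MHz = 0.287 m
βl = 2π·l/λ = 2π × 0.176 = 63.3°
tan(βl) = tan(63.3°) = 1.99
Z_in = Z_0·(Z_L + jZ_0·tanβl)/(Z_0 + jZ_L·tanβl)
     = 300·(699 + j1180)/(-868 + j1390)

Z_in ≈ 116 − j223 Ω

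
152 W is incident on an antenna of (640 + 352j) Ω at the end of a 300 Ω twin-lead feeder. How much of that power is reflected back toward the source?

P_reflected ≈ 36.1 W

|Γ| = |(340 + j352)/(940 + j352)| = 0.488
|Γ|² = 0.238
P_refl = |Γ|²·P_inc = 36.1 W, P_del = (1 − |Γ|²)·P_inc = 116 W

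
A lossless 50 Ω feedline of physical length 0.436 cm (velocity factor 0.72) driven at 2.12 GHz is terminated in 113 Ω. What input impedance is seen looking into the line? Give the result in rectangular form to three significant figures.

λ = v/f = 0.72·c / 2.12 GHz = 0.102 m
βl = 2π·l/λ = 2π × 0.0428 = 15.4°
tan(βl) = tan(15.4°) = 0.276
Z_in = Z_0·(Z_L + jZ_0·tanβl)/(Z_0 + jZ_L·tanβl)
     = 50·(113 + j13.8)/(50 + j31.1)

Z_in ≈ 87.6 − j40.8 Ω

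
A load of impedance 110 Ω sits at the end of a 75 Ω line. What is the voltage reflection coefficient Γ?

Γ = (Z_L − Z_0)/(Z_L + Z_0) = (110 − 75)/(110 + 75) = 35/185

Γ = 0.189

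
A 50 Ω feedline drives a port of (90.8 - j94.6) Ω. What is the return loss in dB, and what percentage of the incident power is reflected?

RL ≈ 4.33 dB; 36.9% of incident power reflected

Γ = (40.8 − j94.6)/(140.8 − j94.6), |Γ| = 0.607
RL = −20·log₁₀(0.607) = 4.33 dB
P_refl/P_inc = |Γ|² = 0.369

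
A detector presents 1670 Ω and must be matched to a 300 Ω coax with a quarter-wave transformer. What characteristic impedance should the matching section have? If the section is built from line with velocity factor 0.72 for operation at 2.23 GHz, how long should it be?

Z_qwt ≈ 708 Ω; length ≈ 2.42 cm

Z_qwt = √(Z_0·R_L) = √(300 × 1670) = √501000
λ = 0.72·c/f = 0.0969 m, so l = λ/4 = 0.0242 m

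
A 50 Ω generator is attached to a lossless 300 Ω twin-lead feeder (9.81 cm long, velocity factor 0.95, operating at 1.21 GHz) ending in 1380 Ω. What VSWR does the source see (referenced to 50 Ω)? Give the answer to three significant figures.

λ = v/f = 0.95·c / 1.21 GHz = 0.236 m
βl = 2π·l/λ = 2π × 0.416 = 150°
tan(βl) = -0.579
Z_in = Z_0·(Z_L + jZ_0·tanβl)/(Z_0 + jZ_L·tanβl) = 228 + j433 Ω
Γ_s = (Z_in − Z_s)/(Z_in + Z_s) = (178 + j433)/(278 + j433), |Γ_s| = 0.91
VSWR = (1 + |Γ_s|)/(1 − |Γ_s|)

VSWR ≈ 21.2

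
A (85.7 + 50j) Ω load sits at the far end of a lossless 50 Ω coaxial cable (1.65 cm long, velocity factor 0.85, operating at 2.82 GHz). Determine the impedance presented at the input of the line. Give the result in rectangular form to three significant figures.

Z_in ≈ 31.9 − j32.8 Ω

λ = v/f = 0.85·c / 2.82 GHz = 0.0904 m
βl = 2π·l/λ = 2π × 0.182 = 65.7°
tan(βl) = tan(65.7°) = 2.21
Z_in = Z_0·(Z_L + jZ_0·tanβl)/(Z_0 + jZ_L·tanβl)
     = 50·(85.7 + j161)/(-60.7 + j190)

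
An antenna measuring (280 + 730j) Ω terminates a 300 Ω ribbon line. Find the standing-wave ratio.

Γ = (Z_L − Z_0)/(Z_L + Z_0) = (-20 + j730)/(580 + j730)
|Γ| = 730/932 = 0.783
VSWR = (1 + |Γ|)/(1 − |Γ|) = 1.78/0.217

VSWR ≈ 8.23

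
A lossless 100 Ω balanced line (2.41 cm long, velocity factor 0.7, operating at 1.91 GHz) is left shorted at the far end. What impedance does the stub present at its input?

Z_in ≈ +j510 Ω

λ = v/f = 0.7·c / 1.91 GHz = 0.11 m
βl = 2π·l/λ = 2π × 0.219 = 78.9°
tan(βl) = 5.1
For a shorted stub, Z_in = jZ_0·tan(βl)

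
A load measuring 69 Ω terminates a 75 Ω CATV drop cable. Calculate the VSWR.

VSWR ≈ 1.09

Γ = (69 − 75)/(69 + 75) = -0.0417
VSWR = (1 + 0.0417)/(1 − 0.0417)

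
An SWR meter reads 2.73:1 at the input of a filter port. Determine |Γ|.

|Γ| ≈ 0.464

|Γ| = (S − 1)/(S + 1) = (2.73 − 1)/(2.73 + 1) = 1.73/3.73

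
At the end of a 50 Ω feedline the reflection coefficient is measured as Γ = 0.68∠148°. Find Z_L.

Z_L = Z_0·(1 + Γ)/(1 − Γ) = 50·(0.423 + j0.36)/(1.58 − j0.36)

Z_L ≈ 10.3 + j13.8 Ω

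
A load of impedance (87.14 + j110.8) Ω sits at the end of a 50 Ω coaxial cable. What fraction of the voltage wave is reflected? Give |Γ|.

Γ = (Z_L − Z_0)/(Z_L + Z_0) = (37.14 + j110.8)/(137.1 + j110.8)
|Γ| = 117/176

|Γ| ≈ 0.663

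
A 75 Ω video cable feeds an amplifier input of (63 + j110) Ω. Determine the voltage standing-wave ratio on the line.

VSWR ≈ 4.36

Γ = (Z_L − Z_0)/(Z_L + Z_0) = (-12 + j110)/(138 + j110)
|Γ| = 111/176 = 0.627
VSWR = (1 + |Γ|)/(1 − |Γ|) = 1.63/0.373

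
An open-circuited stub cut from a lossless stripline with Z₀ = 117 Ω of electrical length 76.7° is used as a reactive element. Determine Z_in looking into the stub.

Z_in ≈ −j27.7 Ω

tan(βl) = 4.23
For an open-circuited stub, Z_in = −jZ_0·cot(βl) = −jZ_0/tan(βl)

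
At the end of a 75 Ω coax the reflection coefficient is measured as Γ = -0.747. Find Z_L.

Z_L ≈ 10.9 Ω

Z_L = Z_0·(1 + Γ)/(1 − Γ) = 75·(0.253)/(1.75)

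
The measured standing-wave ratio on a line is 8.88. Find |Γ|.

|Γ| ≈ 0.798

|Γ| = (S − 1)/(S + 1) = (8.88 − 1)/(8.88 + 1) = 7.88/9.88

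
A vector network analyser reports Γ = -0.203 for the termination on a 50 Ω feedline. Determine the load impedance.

Z_L = Z_0·(1 + Γ)/(1 − Γ) = 50·(0.797)/(1.2)

Z_L ≈ 33.1 Ω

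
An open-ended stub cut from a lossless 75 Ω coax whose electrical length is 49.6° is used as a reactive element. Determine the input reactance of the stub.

X_in ≈ -63.8 Ω (capacitive)

tan(βl) = 1.17
For an open-ended stub, Z_in = −jZ_0·cot(βl) = −jZ_0/tan(βl)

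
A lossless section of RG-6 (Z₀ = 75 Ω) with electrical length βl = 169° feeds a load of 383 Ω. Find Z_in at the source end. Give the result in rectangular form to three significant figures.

tan(βl) = tan(169°) = -0.194
Z_in = Z_0·(Z_L + jZ_0·tanβl)/(Z_0 + jZ_L·tanβl)
     = 75·(383 − j14.6)/(75 − j74.4)

Z_in ≈ 200 + j184 Ω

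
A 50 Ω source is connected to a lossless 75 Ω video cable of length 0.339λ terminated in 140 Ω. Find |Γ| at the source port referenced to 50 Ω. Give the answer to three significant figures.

βl = 2π × 0.339 = 122°
tan(βl) = -1.6
Z_in = Z_0·(Z_L + jZ_0·tanβl)/(Z_0 + jZ_L·tanβl) = 50.3 + j30.1 Ω
Γ_s = (Z_in − Z_s)/(Z_in + Z_s) = (0.265 + j30.1)/(100 + j30.1), |Γ_s| = 0.287

|Γ| ≈ 0.287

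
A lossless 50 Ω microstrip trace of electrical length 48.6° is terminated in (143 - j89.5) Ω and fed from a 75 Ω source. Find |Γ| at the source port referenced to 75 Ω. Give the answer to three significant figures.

|Γ| ≈ 0.678

tan(βl) = 1.13
Z_in = Z_0·(Z_L + jZ_0·tanβl)/(Z_0 + jZ_L·tanβl) = 16.6 − j28.6 Ω
Γ_s = (Z_in − Z_s)/(Z_in + Z_s) = (-58.4 − j28.6)/(91.6 − j28.6), |Γ_s| = 0.678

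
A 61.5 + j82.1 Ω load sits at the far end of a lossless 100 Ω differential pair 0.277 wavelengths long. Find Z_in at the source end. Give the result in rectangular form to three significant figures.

Z_in ≈ 46.4 − j57.8 Ω

βl = 2π × 0.277 = 99.7°
tan(βl) = tan(99.7°) = -5.84
Z_in = Z_0·(Z_L + jZ_0·tanβl)/(Z_0 + jZ_L·tanβl)
     = 100·(61.5 − j502)/(579 − j359)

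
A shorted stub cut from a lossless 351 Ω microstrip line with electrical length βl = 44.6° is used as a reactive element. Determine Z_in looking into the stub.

Z_in ≈ +j346 Ω

tan(βl) = 0.986
For a shorted stub, Z_in = jZ_0·tan(βl)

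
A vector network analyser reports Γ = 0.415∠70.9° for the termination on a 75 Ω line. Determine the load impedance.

Z_L = Z_0·(1 + Γ)/(1 − Γ) = 75·(1.14 + j0.392)/(0.864 − j0.392)

Z_L ≈ 68.9 + j65.3 Ω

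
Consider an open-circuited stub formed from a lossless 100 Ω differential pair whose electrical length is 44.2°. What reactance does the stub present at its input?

tan(βl) = 0.972
For an open-circuited stub, Z_in = −jZ_0·cot(βl) = −jZ_0/tan(βl)

X_in ≈ -103 Ω (capacitive)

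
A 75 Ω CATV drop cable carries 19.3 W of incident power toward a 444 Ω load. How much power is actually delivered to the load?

P_delivered ≈ 9.54 W

Γ = (444 − 75)/(444 + 75) = 0.711
|Γ|² = 0.505
P_refl = |Γ|²·P_inc = 9.76 W, P_del = (1 − |Γ|²)·P_inc = 9.54 W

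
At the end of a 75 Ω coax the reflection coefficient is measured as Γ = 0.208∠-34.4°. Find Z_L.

Z_L = Z_0·(1 + Γ)/(1 − Γ) = 75·(1.17 − j0.118)/(0.828 + j0.118)

Z_L ≈ 103 − j25.2 Ω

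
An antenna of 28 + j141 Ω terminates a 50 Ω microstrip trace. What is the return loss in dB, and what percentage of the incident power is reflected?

RL ≈ 1.06 dB; 78.4% of incident power reflected

Γ = (-22 + j141)/(78 + j141), |Γ| = 0.886
RL = −20·log₁₀(0.886) = 1.06 dB
P_refl/P_inc = |Γ|² = 0.784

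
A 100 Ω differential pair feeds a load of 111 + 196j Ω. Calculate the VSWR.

VSWR ≈ 5.28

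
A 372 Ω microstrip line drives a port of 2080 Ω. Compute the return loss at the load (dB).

Γ = (2080 − 372)/(2080 + 372) = 0.697
RL = −20·log₁₀|Γ| = −20·log₁₀(0.697)

RL ≈ 3.14 dB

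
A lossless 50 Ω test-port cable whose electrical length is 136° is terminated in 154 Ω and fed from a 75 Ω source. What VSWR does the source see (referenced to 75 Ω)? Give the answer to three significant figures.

VSWR ≈ 3.35

tan(βl) = -0.966
Z_in = Z_0·(Z_L + jZ_0·tanβl)/(Z_0 + jZ_L·tanβl) = 30.2 + j41.6 Ω
Γ_s = (Z_in − Z_s)/(Z_in + Z_s) = (-44.8 + j41.6)/(105 + j41.6), |Γ_s| = 0.54
VSWR = (1 + |Γ_s|)/(1 − |Γ_s|)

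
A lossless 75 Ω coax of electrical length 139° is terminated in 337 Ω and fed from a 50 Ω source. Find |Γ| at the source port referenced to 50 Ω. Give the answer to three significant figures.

tan(βl) = -0.869
Z_in = Z_0·(Z_L + jZ_0·tanβl)/(Z_0 + jZ_L·tanβl) = 36.4 + j77 Ω
Γ_s = (Z_in − Z_s)/(Z_in + Z_s) = (-13.6 + j77)/(86.4 + j77), |Γ_s| = 0.675

|Γ| ≈ 0.675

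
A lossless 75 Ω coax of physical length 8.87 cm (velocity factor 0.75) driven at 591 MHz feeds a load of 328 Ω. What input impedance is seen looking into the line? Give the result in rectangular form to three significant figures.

Z_in ≈ 17.3 − j7.62 Ω

λ = v/f = 0.75·c / 591 MHz = 0.381 m
βl = 2π·l/λ = 2π × 0.233 = 83.9°
tan(βl) = tan(83.9°) = 9.32
Z_in = Z_0·(Z_L + jZ_0·tanβl)/(Z_0 + jZ_L·tanβl)
     = 75·(328 + j699)/(75 + j3060)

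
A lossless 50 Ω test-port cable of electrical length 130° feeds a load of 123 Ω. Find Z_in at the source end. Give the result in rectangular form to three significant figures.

tan(βl) = tan(130°) = -1.19
Z_in = Z_0·(Z_L + jZ_0·tanβl)/(Z_0 + jZ_L·tanβl)
     = 50·(123 − j59.6)/(50 − j147)

Z_in ≈ 31 + j31.4 Ω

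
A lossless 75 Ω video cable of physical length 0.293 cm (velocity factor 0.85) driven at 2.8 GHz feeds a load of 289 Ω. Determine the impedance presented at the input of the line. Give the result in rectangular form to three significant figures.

Z_in ≈ 185 − j131 Ω

λ = v/f = 0.85·c / 2.8 GHz = 0.0911 m
βl = 2π·l/λ = 2π × 0.0322 = 11.6°
tan(βl) = tan(11.6°) = 0.205
Z_in = Z_0·(Z_L + jZ_0·tanβl)/(Z_0 + jZ_L·tanβl)
     = 75·(289 + j15.4)/(75 + j59.2)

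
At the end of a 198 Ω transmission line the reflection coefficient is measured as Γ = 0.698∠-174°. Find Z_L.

Z_L ≈ 35.3 − j10 Ω

Z_L = Z_0·(1 + Γ)/(1 − Γ) = 198·(0.306 − j0.073)/(1.69 + j0.073)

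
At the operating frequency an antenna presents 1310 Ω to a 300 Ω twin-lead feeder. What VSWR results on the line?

VSWR ≈ 4.37

Γ = (1310 − 300)/(1310 + 300) = 0.627
VSWR = (1 + 0.627)/(1 − 0.627)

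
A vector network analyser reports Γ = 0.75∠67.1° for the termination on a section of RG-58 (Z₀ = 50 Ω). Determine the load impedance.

Z_L = Z_0·(1 + Γ)/(1 − Γ) = 50·(1.29 + j0.691)/(0.708 − j0.691)

Z_L ≈ 22.3 + j70.6 Ω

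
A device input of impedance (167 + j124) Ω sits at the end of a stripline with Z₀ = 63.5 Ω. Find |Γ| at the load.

|Γ| ≈ 0.617

Γ = (Z_L − Z_0)/(Z_L + Z_0) = (103.5 + j124)/(230.5 + j124)
|Γ| = 162/262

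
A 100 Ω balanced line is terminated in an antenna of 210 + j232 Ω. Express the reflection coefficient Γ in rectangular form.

Γ ≈ 0.586 + j0.309

Γ = (Z_L − Z_0)/(Z_L + Z_0) = (110 + j232)/(310 + j232)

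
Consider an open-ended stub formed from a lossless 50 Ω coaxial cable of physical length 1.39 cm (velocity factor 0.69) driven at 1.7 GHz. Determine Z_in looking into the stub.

λ = v/f = 0.69·c / 1.7 GHz = 0.122 m
βl = 2π·l/λ = 2π × 0.114 = 41.1°
tan(βl) = 0.872
For an open-ended stub, Z_in = −jZ_0·cot(βl) = −jZ_0/tan(βl)

Z_in ≈ −j57.3 Ω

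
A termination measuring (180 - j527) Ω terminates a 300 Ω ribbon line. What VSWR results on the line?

Γ = (Z_L − Z_0)/(Z_L + Z_0) = (-120 − j527)/(480 − j527)
|Γ| = 540/713 = 0.758
VSWR = (1 + |Γ|)/(1 − |Γ|) = 1.76/0.242

VSWR ≈ 7.27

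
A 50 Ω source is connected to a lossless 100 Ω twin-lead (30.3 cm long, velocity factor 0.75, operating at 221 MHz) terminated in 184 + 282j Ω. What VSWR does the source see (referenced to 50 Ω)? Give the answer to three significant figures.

VSWR ≈ 3.3

λ = v/f = 0.75·c / 221 MHz = 1.02 m
βl = 2π·l/λ = 2π × 0.298 = 107°
tan(βl) = -3.24
Z_in = Z_0·(Z_L + jZ_0·tanβl)/(Z_0 + jZ_L·tanβl) = 15.3 + j4.83 Ω
Γ_s = (Z_in − Z_s)/(Z_in + Z_s) = (-34.7 + j4.83)/(65.3 + j4.83), |Γ_s| = 0.535
VSWR = (1 + |Γ_s|)/(1 − |Γ_s|)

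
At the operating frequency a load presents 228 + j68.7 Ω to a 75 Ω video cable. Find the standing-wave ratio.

Γ = (Z_L − Z_0)/(Z_L + Z_0) = (153 + j68.7)/(303 + j68.7)
|Γ| = 168/311 = 0.54
VSWR = (1 + |Γ|)/(1 − |Γ|) = 1.54/0.46

VSWR ≈ 3.35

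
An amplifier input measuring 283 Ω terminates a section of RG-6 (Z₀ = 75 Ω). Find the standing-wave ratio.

VSWR ≈ 3.77

Γ = (283 − 75)/(283 + 75) = 0.581
VSWR = (1 + 0.581)/(1 − 0.581)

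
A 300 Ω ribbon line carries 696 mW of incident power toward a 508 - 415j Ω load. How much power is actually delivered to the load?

|Γ| = |(208 − j415)/(808 − j415)| = 0.511
|Γ|² = 0.261
P_refl = |Γ|²·P_inc = 182 mW, P_del = (1 − |Γ|²)·P_inc = 514 mW

P_delivered ≈ 514 mW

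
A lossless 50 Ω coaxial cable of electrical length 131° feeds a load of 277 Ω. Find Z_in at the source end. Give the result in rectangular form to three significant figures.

Z_in ≈ 15.5 + j41 Ω

tan(βl) = tan(131°) = -1.15
Z_in = Z_0·(Z_L + jZ_0·tanβl)/(Z_0 + jZ_L·tanβl)
     = 50·(277 − j57.5)/(50 − j319)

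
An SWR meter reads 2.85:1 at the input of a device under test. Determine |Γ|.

|Γ| ≈ 0.481

|Γ| = (S − 1)/(S + 1) = (2.85 − 1)/(2.85 + 1) = 1.85/3.85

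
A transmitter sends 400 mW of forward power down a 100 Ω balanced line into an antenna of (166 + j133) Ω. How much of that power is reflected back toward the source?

P_reflected ≈ 99.7 mW

|Γ| = |(66 + j133)/(266 + j133)| = 0.499
|Γ|² = 0.249
P_refl = |Γ|²·P_inc = 99.7 mW, P_del = (1 − |Γ|²)·P_inc = 300 mW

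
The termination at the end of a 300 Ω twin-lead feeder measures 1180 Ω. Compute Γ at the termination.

Γ = 0.595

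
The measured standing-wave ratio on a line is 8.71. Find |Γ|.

|Γ| = (S − 1)/(S + 1) = (8.71 − 1)/(8.71 + 1) = 7.71/9.71

|Γ| ≈ 0.794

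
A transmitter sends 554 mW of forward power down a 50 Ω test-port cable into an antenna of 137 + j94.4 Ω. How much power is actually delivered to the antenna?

|Γ| = |(87 + j94.4)/(187 + j94.4)| = 0.613
|Γ|² = 0.376
P_refl = |Γ|²·P_inc = 208 mW, P_del = (1 − |Γ|²)·P_inc = 346 mW

P_delivered ≈ 346 mW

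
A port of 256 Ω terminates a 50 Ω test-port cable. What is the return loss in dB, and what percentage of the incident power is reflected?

RL ≈ 3.44 dB; 45.3% of incident power reflected

Γ = (256 − 50)/(256 + 50) = 0.673
RL = −20·log₁₀(0.673) = 3.44 dB
P_refl/P_inc = |Γ|² = 0.453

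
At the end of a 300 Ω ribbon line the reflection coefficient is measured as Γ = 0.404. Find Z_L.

Z_L = Z_0·(1 + Γ)/(1 − Γ) = 300·(1.4)/(0.596)

Z_L ≈ 707 Ω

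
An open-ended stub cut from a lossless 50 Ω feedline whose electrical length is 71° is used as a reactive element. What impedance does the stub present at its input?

tan(βl) = 2.9
For an open-ended stub, Z_in = −jZ_0·cot(βl) = −jZ_0/tan(βl)

Z_in ≈ −j17.2 Ω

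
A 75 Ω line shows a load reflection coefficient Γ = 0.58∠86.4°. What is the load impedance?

Z_L ≈ 39.4 + j68.7 Ω

Z_L = Z_0·(1 + Γ)/(1 − Γ) = 75·(1.04 + j0.579)/(0.964 − j0.579)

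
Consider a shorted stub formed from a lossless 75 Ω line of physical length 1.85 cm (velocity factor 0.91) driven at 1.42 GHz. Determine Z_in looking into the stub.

λ = v/f = 0.91·c / 1.42 GHz = 0.192 m
βl = 2π·l/λ = 2π × 0.0962 = 34.6°
tan(βl) = 0.691
For a shorted stub, Z_in = jZ_0·tan(βl)

Z_in ≈ +j51.8 Ω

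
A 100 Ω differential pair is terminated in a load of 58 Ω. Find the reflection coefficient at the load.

Γ = -0.266

Γ = (Z_L − Z_0)/(Z_L + Z_0) = (58 − 100)/(58 + 100) = -42/158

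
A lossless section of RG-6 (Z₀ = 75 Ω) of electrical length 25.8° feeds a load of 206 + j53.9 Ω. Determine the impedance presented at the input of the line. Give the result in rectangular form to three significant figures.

tan(βl) = tan(25.8°) = 0.483
Z_in = Z_0·(Z_L + jZ_0·tanβl)/(Z_0 + jZ_L·tanβl)
     = 75·(206 + j90.2)/(48.9 + j99.6)

Z_in ≈ 116 − j98.1 Ω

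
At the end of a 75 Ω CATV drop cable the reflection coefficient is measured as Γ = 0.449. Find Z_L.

Z_L ≈ 197 Ω

Z_L = Z_0·(1 + Γ)/(1 − Γ) = 75·(1.45)/(0.551)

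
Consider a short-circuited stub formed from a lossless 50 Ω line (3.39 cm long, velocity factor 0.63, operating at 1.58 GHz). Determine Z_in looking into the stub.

λ = v/f = 0.63·c / 1.58 GHz = 0.12 m
βl = 2π·l/λ = 2π × 0.283 = 102°
tan(βl) = -4.7
For a short-circuited stub, Z_in = jZ_0·tan(βl)

Z_in ≈ −j235 Ω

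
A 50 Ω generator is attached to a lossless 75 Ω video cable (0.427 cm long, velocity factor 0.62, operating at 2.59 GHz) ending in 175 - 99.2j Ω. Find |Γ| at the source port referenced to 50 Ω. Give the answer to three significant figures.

λ = v/f = 0.62·c / 2.59 GHz = 0.0718 m
βl = 2π·l/λ = 2π × 0.0595 = 21.4°
tan(βl) = 0.392
Z_in = Z_0·(Z_L + jZ_0·tanβl)/(Z_0 + jZ_L·tanβl) = 64.2 − j84.7 Ω
Γ_s = (Z_in − Z_s)/(Z_in + Z_s) = (14.2 − j84.7)/(114 − j84.7), |Γ_s| = 0.604

|Γ| ≈ 0.604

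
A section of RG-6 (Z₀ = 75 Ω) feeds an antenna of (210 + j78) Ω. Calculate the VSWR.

Γ = (Z_L − Z_0)/(Z_L + Z_0) = (135 + j78)/(285 + j78)
|Γ| = 156/295 = 0.528
VSWR = (1 + |Γ|)/(1 − |Γ|) = 1.53/0.472

VSWR ≈ 3.23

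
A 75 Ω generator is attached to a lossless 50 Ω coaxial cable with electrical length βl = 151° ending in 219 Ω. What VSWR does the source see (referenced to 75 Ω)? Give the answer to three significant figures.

tan(βl) = -0.554
Z_in = Z_0·(Z_L + jZ_0·tanβl)/(Z_0 + jZ_L·tanβl) = 41.5 + j73.1 Ω
Γ_s = (Z_in − Z_s)/(Z_in + Z_s) = (-33.5 + j73.1)/(117 + j73.1), |Γ_s| = 0.584
VSWR = (1 + |Γ_s|)/(1 − |Γ_s|)

VSWR ≈ 3.81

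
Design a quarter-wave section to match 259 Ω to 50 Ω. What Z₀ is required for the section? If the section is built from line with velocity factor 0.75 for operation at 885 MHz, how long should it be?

Z_qwt ≈ 114 Ω; length ≈ 6.36 cm

Z_qwt = √(Z_0·R_L) = √(50 × 259) = √12950
λ = 0.75·c/f = 0.254 m, so l = λ/4 = 0.0636 m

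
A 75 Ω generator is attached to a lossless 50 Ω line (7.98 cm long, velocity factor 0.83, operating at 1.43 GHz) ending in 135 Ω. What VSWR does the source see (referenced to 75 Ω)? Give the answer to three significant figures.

VSWR ≈ 1.98

λ = v/f = 0.83·c / 1.43 GHz = 0.174 m
βl = 2π·l/λ = 2π × 0.458 = 165°
tan(βl) = -0.268
Z_in = Z_0·(Z_L + jZ_0·tanβl)/(Z_0 + jZ_L·tanβl) = 94.9 + j55.3 Ω
Γ_s = (Z_in − Z_s)/(Z_in + Z_s) = (19.9 + j55.3)/(170 + j55.3), |Γ_s| = 0.329
VSWR = (1 + |Γ_s|)/(1 − |Γ_s|)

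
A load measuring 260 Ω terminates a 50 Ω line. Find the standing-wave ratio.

VSWR ≈ 5.2

For a purely resistive load, VSWR = R_L/Z_0 or Z_0/R_L (whichever > 1) = 260/50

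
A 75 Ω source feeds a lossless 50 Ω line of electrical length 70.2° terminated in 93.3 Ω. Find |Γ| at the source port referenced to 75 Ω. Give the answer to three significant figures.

tan(βl) = 2.78
Z_in = Z_0·(Z_L + jZ_0·tanβl)/(Z_0 + jZ_L·tanβl) = 29.2 − j12.4 Ω
Γ_s = (Z_in − Z_s)/(Z_in + Z_s) = (-45.8 − j12.4)/(104 − j12.4), |Γ_s| = 0.452

|Γ| ≈ 0.452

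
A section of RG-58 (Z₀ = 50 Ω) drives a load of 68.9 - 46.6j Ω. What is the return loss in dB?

RL ≈ 8.1 dB

Γ = (18.9 − j46.6)/(118.9 − j46.6), |Γ| = 0.394
RL = −20·log₁₀|Γ| = −20·log₁₀(0.394)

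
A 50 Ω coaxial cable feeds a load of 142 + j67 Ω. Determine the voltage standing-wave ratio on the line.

Γ = (Z_L − Z_0)/(Z_L + Z_0) = (92 + j67)/(192 + j67)
|Γ| = 114/203 = 0.56
VSWR = (1 + |Γ|)/(1 − |Γ|) = 1.56/0.44

VSWR ≈ 3.54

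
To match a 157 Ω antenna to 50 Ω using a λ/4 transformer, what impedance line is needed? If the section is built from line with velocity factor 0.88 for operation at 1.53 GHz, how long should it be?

Z_qwt ≈ 88.6 Ω; length ≈ 4.31 cm

Z_qwt = √(Z_0·R_L) = √(50 × 157) = √7850
λ = 0.88·c/f = 0.173 m, so l = λ/4 = 0.0431 m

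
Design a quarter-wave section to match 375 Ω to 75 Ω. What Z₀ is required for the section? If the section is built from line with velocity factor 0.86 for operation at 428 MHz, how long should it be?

Z_qwt = √(Z_0·R_L) = √(75 × 375) = √28120
λ = 0.86·c/f = 0.603 m, so l = λ/4 = 0.151 m

Z_qwt ≈ 168 Ω; length ≈ 15.1 cm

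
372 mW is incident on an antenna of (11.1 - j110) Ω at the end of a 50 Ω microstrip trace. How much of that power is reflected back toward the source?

|Γ| = |(-38.9 − j110)/(61.1 − j110)| = 0.927
|Γ|² = 0.86
P_refl = |Γ|²·P_inc = 320 mW, P_del = (1 − |Γ|²)·P_inc = 52.2 mW

P_reflected ≈ 320 mW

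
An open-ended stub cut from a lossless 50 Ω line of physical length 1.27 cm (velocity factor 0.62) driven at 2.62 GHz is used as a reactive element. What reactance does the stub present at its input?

X_in ≈ -24 Ω (capacitive)

λ = v/f = 0.62·c / 2.62 GHz = 0.071 m
βl = 2π·l/λ = 2π × 0.179 = 64.4°
tan(βl) = 2.09
For an open-ended stub, Z_in = −jZ_0·cot(βl) = −jZ_0/tan(βl)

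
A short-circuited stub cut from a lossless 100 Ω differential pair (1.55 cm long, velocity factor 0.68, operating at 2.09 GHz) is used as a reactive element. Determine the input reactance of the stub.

X_in ≈ 155 Ω (inductive)

λ = v/f = 0.68·c / 2.09 GHz = 0.0976 m
βl = 2π·l/λ = 2π × 0.159 = 57.2°
tan(βl) = 1.55
For a short-circuited stub, Z_in = jZ_0·tan(βl)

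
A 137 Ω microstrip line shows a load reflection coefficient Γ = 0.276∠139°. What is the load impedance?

Z_L = Z_0·(1 + Γ)/(1 − Γ) = 137·(0.792 + j0.181)/(1.21 − j0.181)

Z_L ≈ 84.8 + j33.2 Ω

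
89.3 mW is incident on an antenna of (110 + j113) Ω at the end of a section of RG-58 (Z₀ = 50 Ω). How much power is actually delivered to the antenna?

P_delivered ≈ 51.2 mW

|Γ| = |(60 + j113)/(160 + j113)| = 0.653
|Γ|² = 0.427
P_refl = |Γ|²·P_inc = 38.1 mW, P_del = (1 − |Γ|²)·P_inc = 51.2 mW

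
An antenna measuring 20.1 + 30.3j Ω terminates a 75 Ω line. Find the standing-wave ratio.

VSWR ≈ 4.38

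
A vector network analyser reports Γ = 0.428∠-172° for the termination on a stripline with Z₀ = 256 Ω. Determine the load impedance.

Z_L ≈ 103 − j15 Ω

Z_L = Z_0·(1 + Γ)/(1 − Γ) = 256·(0.576 − j0.0596)/(1.42 + j0.0596)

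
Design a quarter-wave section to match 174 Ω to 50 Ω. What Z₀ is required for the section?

Z_qwt ≈ 93.3 Ω

Z_qwt = √(Z_0·R_L) = √(50 × 174) = √8700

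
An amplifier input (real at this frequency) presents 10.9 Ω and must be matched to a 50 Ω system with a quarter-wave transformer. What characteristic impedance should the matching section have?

Z_qwt ≈ 23.3 Ω

Z_qwt = √(Z_0·R_L) = √(50 × 10.9) = √545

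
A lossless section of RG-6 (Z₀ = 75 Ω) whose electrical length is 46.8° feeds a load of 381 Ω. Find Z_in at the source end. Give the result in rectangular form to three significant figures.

Z_in ≈ 26.9 − j65.5 Ω

tan(βl) = tan(46.8°) = 1.06
Z_in = Z_0·(Z_L + jZ_0·tanβl)/(Z_0 + jZ_L·tanβl)
     = 75·(381 + j79.9)/(75 + j406)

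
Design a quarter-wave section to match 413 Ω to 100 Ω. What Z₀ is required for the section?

Z_qwt = √(Z_0·R_L) = √(100 × 413) = √41300

Z_qwt ≈ 203 Ω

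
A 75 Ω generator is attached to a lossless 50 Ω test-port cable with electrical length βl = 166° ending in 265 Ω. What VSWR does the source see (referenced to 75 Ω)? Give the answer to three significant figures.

VSWR ≈ 3.8

tan(βl) = -0.249
Z_in = Z_0·(Z_L + jZ_0·tanβl)/(Z_0 + jZ_L·tanβl) = 102 + j123 Ω
Γ_s = (Z_in − Z_s)/(Z_in + Z_s) = (27.5 + j123)/(177 + j123), |Γ_s| = 0.584
VSWR = (1 + |Γ_s|)/(1 − |Γ_s|)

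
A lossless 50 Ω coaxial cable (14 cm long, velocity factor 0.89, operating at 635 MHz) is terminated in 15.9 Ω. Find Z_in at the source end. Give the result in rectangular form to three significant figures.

Z_in ≈ 49.1 − j59.9 Ω

λ = v/f = 0.89·c / 635 MHz = 0.42 m
βl = 2π·l/λ = 2π × 0.333 = 120°
tan(βl) = tan(120°) = -1.74
Z_in = Z_0·(Z_L + jZ_0·tanβl)/(Z_0 + jZ_L·tanβl)
     = 50·(15.9 − j87.1)/(50 − j27.7)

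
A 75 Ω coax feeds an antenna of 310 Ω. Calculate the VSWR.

Γ = (310 − 75)/(310 + 75) = 0.61
VSWR = (1 + 0.61)/(1 − 0.61)

VSWR ≈ 4.13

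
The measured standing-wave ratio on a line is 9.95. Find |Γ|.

|Γ| ≈ 0.817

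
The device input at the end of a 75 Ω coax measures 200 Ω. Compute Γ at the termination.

Γ = 0.455

Γ = (Z_L − Z_0)/(Z_L + Z_0) = (200 − 75)/(200 + 75) = 125/275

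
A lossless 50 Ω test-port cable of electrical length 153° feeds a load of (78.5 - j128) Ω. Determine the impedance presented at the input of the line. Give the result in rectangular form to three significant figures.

Z_in ≈ 135 + j149 Ω

tan(βl) = tan(153°) = -0.51
Z_in = Z_0·(Z_L + jZ_0·tanβl)/(Z_0 + jZ_L·tanβl)
     = 50·(78.5 − j153)/(-15.2 − j40)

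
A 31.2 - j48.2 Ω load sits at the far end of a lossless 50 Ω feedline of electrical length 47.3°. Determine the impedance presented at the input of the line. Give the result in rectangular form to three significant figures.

Z_in ≈ 14.6 − j1.91 Ω

tan(βl) = tan(47.3°) = 1.08
Z_in = Z_0·(Z_L + jZ_0·tanβl)/(Z_0 + jZ_L·tanβl)
     = 50·(31.2 + j5.98)/(102 + j33.8)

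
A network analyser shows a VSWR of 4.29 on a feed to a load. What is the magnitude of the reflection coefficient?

|Γ| = (S − 1)/(S + 1) = (4.29 − 1)/(4.29 + 1) = 3.29/5.29

|Γ| ≈ 0.622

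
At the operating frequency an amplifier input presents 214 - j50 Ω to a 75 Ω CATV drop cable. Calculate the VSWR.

Γ = (Z_L − Z_0)/(Z_L + Z_0) = (139 − j50)/(289 − j50)
|Γ| = 148/293 = 0.504
VSWR = (1 + |Γ|)/(1 − |Γ|) = 1.5/0.496

VSWR ≈ 3.03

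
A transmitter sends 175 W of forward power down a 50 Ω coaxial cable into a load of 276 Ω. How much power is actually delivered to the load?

Γ = (276 − 50)/(276 + 50) = 0.693
|Γ|² = 0.481
P_refl = |Γ|²·P_inc = 84.1 W, P_del = (1 − |Γ|²)·P_inc = 90.9 W

P_delivered ≈ 90.9 W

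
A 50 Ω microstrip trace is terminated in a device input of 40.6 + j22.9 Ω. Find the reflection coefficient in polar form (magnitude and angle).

Γ ≈ 0.265 ∠ 98.1°

Γ = (Z_L − Z_0)/(Z_L + Z_0) = (-9.4 + j22.9)/(90.6 + j22.9)
|Γ| = 24.8/93.4 = 0.265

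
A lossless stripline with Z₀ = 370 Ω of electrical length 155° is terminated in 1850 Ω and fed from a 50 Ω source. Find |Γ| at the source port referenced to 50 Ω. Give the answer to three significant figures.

tan(βl) = -0.466
Z_in = Z_0·(Z_L + jZ_0·tanβl)/(Z_0 + jZ_L·tanβl) = 350 + j643 Ω
Γ_s = (Z_in − Z_s)/(Z_in + Z_s) = (300 + j643)/(400 + j643), |Γ_s| = 0.937

|Γ| ≈ 0.937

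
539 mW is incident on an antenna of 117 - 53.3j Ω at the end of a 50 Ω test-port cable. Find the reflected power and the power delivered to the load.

|Γ| = |(67 − j53.3)/(167 − j53.3)| = 0.488
|Γ|² = 0.239
P_refl = |Γ|²·P_inc = 129 mW, P_del = (1 − |Γ|²)·P_inc = 410 mW

P_reflected ≈ 129 mW; P_delivered ≈ 410 mW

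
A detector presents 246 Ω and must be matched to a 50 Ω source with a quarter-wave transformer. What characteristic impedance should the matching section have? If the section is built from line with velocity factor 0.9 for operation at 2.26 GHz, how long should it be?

Z_qwt ≈ 111 Ω; length ≈ 2.99 cm

Z_qwt = √(Z_0·R_L) = √(50 × 246) = √12300
λ = 0.9·c/f = 0.119 m, so l = λ/4 = 0.0299 m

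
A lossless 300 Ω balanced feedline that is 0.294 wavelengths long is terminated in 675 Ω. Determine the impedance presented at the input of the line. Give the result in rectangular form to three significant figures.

βl = 2π × 0.294 = 106°
tan(βl) = tan(106°) = -3.52
Z_in = Z_0·(Z_L + jZ_0·tanβl)/(Z_0 + jZ_L·tanβl)
     = 300·(675 − j1060)/(300 − j2380)

Z_in ≈ 142 + j67.2 Ω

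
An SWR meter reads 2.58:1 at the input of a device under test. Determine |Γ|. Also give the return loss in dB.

|Γ| ≈ 0.441; return loss ≈ 7.1 dB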